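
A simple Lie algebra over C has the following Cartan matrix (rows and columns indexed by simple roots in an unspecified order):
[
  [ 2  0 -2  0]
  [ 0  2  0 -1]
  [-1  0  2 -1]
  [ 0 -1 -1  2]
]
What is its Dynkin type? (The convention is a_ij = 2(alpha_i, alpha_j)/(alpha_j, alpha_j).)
The matrix has rank 4 with 2's on the diagonal. Reading the off-diagonal entries as Dynkin edges (a single edge where a_ij = a_ji = -1; a double or triple edge where a_ij * a_ji = 2 or 3), the diagram is a chain of 4 nodes with a double edge at one end; the terminal node there is the unique long simple root (C_4). One simple-root ordering that puts it in standard form is (alpha_2, alpha_4, alpha_3, alpha_1). So the algebra is type C_4, i.e. sp(8).

C_4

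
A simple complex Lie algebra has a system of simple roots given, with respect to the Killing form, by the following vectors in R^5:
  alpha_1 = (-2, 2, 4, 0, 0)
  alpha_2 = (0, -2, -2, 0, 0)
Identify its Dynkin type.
G_2

Compute the Cartan integers a_ij = 2(alpha_i, alpha_j)/(alpha_j, alpha_j); the resulting 2x2 Cartan matrix is
[[2, -3], [-1, 2]].
The roots have two lengths (squared-length ratio 3:1); the short ones are alpha_{2}. The associated Dynkin diagram is two nodes joined by a triple edge (G_2), so the type is G_2.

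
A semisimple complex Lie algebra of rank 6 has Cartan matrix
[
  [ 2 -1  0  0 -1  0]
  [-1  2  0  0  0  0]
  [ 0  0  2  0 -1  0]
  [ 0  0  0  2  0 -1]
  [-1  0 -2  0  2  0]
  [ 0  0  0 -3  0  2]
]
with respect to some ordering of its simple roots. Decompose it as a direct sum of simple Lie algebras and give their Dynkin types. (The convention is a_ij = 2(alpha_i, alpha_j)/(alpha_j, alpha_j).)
The diagram associated to this matrix has two connected components: the simple roots {alpha_1, alpha_2, alpha_3, alpha_5} form a chain of 4 nodes with a double edge at one end; the terminal node there is the unique short simple root (B_4), and {alpha_4, alpha_6} form two nodes joined by a triple edge (G_2). A semisimple Lie algebra decomposes uniquely as the direct sum of simple ideals, one per connected component of its Dynkin diagram, so g ≅ B_4 ⊕ G_2 (dimension 36 + 14 = 50).

B_4 + G_2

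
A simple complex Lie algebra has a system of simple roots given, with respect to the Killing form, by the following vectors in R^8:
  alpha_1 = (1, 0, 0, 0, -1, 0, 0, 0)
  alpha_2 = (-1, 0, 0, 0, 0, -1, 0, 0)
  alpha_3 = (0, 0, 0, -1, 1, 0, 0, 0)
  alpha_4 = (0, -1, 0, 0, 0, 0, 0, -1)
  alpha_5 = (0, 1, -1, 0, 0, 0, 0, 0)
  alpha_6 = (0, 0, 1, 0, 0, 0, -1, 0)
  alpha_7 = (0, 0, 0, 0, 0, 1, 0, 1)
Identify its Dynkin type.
Compute the Cartan integers a_ij = 2(alpha_i, alpha_j)/(alpha_j, alpha_j); the resulting 7x7 Cartan matrix is
[[2, -1, -1, 0, 0, 0, 0], [-1, 2, 0, 0, 0, 0, -1], [-1, 0, 2, 0, 0, 0, 0], [0, 0, 0, 2, -1, 0, -1], [0, 0, 0, -1, 2, -1, 0], [0, 0, 0, 0, -1, 2, 0], [0, -1, 0, -1, 0, 0, 2]].
All simple roots have the same length, so the diagram is simply laced. The associated Dynkin diagram is a chain of 7 nodes with single edges (A_7), so the type is A_7 (the algebra sl(8)).

A_7 (sl(8))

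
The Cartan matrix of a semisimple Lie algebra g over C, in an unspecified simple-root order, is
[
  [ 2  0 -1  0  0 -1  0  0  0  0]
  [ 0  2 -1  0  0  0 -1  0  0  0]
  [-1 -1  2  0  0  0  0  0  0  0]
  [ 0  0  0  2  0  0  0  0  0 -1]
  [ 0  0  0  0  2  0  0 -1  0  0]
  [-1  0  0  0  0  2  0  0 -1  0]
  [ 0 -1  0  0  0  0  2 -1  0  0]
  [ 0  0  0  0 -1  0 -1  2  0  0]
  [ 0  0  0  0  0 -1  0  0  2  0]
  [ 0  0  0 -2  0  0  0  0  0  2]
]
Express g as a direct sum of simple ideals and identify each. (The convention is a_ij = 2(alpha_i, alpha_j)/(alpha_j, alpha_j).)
A_8 ⊕ B_2

The diagram associated to this matrix has two connected components: the simple roots {alpha_1, alpha_2, alpha_3, alpha_5, alpha_6, alpha_7, alpha_8, alpha_9} form a chain of 8 nodes with single edges (A_8), and {alpha_4, alpha_10} form a chain of 2 nodes with a double edge at one end; the terminal node there is the unique short simple root (B_2). A semisimple Lie algebra decomposes uniquely as the direct sum of simple ideals, one per connected component of its Dynkin diagram, so g ≅ A_8 ⊕ B_2 (dimension 80 + 10 = 90).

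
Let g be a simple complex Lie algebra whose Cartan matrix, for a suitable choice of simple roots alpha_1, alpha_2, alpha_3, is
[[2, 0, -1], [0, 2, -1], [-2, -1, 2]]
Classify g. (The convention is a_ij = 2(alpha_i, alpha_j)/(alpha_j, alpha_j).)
The matrix has rank 3 with 2's on the diagonal. Reading the off-diagonal entries as Dynkin edges (a single edge where a_ij = a_ji = -1; a double or triple edge where a_ij * a_ji = 2 or 3), the diagram is a chain of 3 nodes with a double edge at one end; the terminal node there is the unique short simple root (B_3). One simple-root ordering that puts it in standard form is (alpha_2, alpha_3, alpha_1). So the algebra is type B_3, i.e. so(7).

type B_3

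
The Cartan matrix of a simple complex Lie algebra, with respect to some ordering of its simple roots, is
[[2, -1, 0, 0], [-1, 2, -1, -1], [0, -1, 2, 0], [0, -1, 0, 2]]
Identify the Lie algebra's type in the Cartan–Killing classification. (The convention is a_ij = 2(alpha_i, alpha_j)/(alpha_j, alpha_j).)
The matrix has rank 4 with 2's on the diagonal. Reading the off-diagonal entries as Dynkin edges (a single edge where a_ij = a_ji = -1; a double or triple edge where a_ij * a_ji = 2 or 3), the diagram is a chain of 2 nodes with a fork of two nodes at one end (D_4). One simple-root ordering that puts it in standard form is (alpha_4, alpha_2, alpha_1, alpha_3). So the algebra is type D_4, i.e. so(8).

type D_4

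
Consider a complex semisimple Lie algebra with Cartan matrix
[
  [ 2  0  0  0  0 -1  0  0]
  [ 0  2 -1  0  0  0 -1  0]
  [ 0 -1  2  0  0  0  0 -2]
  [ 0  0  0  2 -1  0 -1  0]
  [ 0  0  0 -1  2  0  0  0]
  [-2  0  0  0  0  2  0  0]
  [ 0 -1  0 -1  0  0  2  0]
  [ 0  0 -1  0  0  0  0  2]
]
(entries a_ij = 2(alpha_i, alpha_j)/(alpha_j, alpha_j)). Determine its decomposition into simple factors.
B2 + B6

The diagram associated to this matrix has two connected components: the simple roots {alpha_1, alpha_6} form a chain of 2 nodes with a double edge at one end; the terminal node there is the unique short simple root (B_2), and {alpha_2, alpha_3, alpha_4, alpha_5, alpha_7, alpha_8} form a chain of 6 nodes with a double edge at one end; the terminal node there is the unique short simple root (B_6). A semisimple Lie algebra decomposes uniquely as the direct sum of simple ideals, one per connected component of its Dynkin diagram, so g ≅ B_2 ⊕ B_6 (dimension 10 + 78 = 88).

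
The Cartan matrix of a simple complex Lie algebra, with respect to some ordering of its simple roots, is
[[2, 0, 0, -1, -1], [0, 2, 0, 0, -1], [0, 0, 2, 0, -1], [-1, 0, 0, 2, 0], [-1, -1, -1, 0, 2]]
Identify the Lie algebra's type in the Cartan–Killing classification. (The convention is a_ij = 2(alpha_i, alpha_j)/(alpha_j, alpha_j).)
The matrix has rank 5 with 2's on the diagonal. Reading the off-diagonal entries as Dynkin edges (a single edge where a_ij = a_ji = -1; a double or triple edge where a_ij * a_ji = 2 or 3), the diagram is a chain of 3 nodes with a fork of two nodes at one end (D_5). One simple-root ordering that puts it in standard form is (alpha_4, alpha_1, alpha_5, alpha_3, alpha_2). So the algebra is type D_5, i.e. so(10).

D5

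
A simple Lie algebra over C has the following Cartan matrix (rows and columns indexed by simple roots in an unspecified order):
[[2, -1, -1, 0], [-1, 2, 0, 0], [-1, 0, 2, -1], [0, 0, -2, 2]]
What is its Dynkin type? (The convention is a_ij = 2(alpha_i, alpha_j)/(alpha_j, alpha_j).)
C_4

The matrix has rank 4 with 2's on the diagonal. Reading the off-diagonal entries as Dynkin edges (a single edge where a_ij = a_ji = -1; a double or triple edge where a_ij * a_ji = 2 or 3), the diagram is a chain of 4 nodes with a double edge at one end; the terminal node there is the unique long simple root (C_4). One simple-root ordering that puts it in standard form is (alpha_2, alpha_1, alpha_3, alpha_4). So the algebra is type C_4, i.e. sp(8).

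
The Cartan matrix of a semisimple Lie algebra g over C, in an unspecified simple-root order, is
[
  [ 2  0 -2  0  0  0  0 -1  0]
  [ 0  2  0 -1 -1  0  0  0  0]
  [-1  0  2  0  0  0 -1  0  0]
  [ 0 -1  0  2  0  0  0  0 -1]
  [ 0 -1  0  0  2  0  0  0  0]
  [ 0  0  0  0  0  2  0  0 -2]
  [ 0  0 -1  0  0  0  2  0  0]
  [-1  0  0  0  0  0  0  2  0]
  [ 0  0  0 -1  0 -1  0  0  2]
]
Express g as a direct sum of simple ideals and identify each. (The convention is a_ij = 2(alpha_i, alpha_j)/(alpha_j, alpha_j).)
C_5 + F_4

The diagram associated to this matrix has two connected components: the simple roots {alpha_2, alpha_4, alpha_5, alpha_6, alpha_9} form a chain of 5 nodes with a double edge at one end; the terminal node there is the unique long simple root (C_5), and {alpha_1, alpha_3, alpha_7, alpha_8} form a chain of 4 nodes with a double edge between the middle two (F_4). A semisimple Lie algebra decomposes uniquely as the direct sum of simple ideals, one per connected component of its Dynkin diagram, so g ≅ C_5 ⊕ F_4 (dimension 55 + 52 = 107).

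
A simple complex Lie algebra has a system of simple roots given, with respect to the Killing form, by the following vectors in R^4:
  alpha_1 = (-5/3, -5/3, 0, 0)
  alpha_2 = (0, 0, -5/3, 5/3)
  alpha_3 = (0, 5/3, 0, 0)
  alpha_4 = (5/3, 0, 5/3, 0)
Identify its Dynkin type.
Compute the Cartan integers a_ij = 2(alpha_i, alpha_j)/(alpha_j, alpha_j); the resulting 4x4 Cartan matrix is
[[2, 0, -2, -1], [0, 2, 0, -1], [-1, 0, 2, 0], [-1, -1, 0, 2]].
The roots have two lengths (squared-length ratio 2:1); the short ones are alpha_{3}. The associated Dynkin diagram is a chain of 4 nodes with a double edge at one end; the terminal node there is the unique short simple root (B_4), so the type is B_4 (the algebra so(9)).

B4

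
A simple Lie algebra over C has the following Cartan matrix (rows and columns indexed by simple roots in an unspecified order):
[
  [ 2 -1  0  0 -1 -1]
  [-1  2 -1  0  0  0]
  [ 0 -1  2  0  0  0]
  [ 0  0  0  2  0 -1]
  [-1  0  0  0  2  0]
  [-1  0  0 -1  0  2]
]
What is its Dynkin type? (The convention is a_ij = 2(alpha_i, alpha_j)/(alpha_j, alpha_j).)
E_6

The matrix has rank 6 with 2's on the diagonal. Reading the off-diagonal entries as Dynkin edges (a single edge where a_ij = a_ji = -1; a double or triple edge where a_ij * a_ji = 2 or 3), the diagram is a chain of 5 nodes with one extra node attached to the third node from one end (E_6). One simple-root ordering that puts it in standard form is (alpha_4, alpha_5, alpha_6, alpha_1, alpha_2, alpha_3). So the algebra is type E_6.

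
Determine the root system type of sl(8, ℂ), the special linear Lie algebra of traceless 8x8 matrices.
This is sl(8), which has dimension 8^2 - 1 = 63 and rank 8 - 1 = 7 (a Cartan subalgebra is the diagonal traceless matrices). In the classification of classical Lie algebras, the special linear algebra sl(n+1) has type A_n; here n = 7, so the Dynkin diagram is a chain of 7 nodes with single edges (A_7). Hence the type is A_7.

A7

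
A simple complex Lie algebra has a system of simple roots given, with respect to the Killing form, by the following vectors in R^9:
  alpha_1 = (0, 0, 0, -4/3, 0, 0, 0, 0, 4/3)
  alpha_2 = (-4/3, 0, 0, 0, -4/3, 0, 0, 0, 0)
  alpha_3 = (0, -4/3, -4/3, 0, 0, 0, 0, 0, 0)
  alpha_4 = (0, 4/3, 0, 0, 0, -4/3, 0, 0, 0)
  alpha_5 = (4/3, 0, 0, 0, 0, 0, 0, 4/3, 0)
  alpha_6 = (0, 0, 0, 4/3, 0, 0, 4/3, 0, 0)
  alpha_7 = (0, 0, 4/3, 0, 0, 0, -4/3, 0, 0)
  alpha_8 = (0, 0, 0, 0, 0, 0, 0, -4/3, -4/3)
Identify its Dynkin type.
Compute the Cartan integers a_ij = 2(alpha_i, alpha_j)/(alpha_j, alpha_j); the resulting 8x8 Cartan matrix is
[[2, 0, 0, 0, 0, -1, 0, -1], [0, 2, 0, 0, -1, 0, 0, 0], [0, 0, 2, -1, 0, 0, -1, 0], [0, 0, -1, 2, 0, 0, 0, 0], [0, -1, 0, 0, 2, 0, 0, -1], [-1, 0, 0, 0, 0, 2, -1, 0], [0, 0, -1, 0, 0, -1, 2, 0], [-1, 0, 0, 0, -1, 0, 0, 2]].
All simple roots have the same length, so the diagram is simply laced. The associated Dynkin diagram is a chain of 8 nodes with single edges (A_8), so the type is A_8 (the algebra sl(9)).

A8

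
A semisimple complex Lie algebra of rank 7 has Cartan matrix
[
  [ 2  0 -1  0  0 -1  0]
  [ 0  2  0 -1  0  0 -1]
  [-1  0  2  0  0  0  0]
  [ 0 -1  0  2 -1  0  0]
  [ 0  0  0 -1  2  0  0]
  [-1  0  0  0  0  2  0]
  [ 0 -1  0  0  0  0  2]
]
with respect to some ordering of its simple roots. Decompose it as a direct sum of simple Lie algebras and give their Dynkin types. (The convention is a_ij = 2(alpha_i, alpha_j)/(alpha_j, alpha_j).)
The diagram associated to this matrix has two connected components: the simple roots {alpha_1, alpha_3, alpha_6} form a chain of 3 nodes with single edges (A_3), and {alpha_2, alpha_4, alpha_5, alpha_7} form a chain of 4 nodes with single edges (A_4). A semisimple Lie algebra decomposes uniquely as the direct sum of simple ideals, one per connected component of its Dynkin diagram, so g ≅ A_3 ⊕ A_4 (dimension 15 + 24 = 39).

type A_3 ⊕ type A_4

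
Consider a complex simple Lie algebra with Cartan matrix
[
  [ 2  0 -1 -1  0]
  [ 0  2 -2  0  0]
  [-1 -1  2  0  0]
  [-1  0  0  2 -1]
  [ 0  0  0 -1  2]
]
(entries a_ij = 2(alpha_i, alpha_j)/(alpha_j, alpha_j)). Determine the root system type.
C5

The matrix has rank 5 with 2's on the diagonal. Reading the off-diagonal entries as Dynkin edges (a single edge where a_ij = a_ji = -1; a double or triple edge where a_ij * a_ji = 2 or 3), the diagram is a chain of 5 nodes with a double edge at one end; the terminal node there is the unique long simple root (C_5). One simple-root ordering that puts it in standard form is (alpha_5, alpha_4, alpha_1, alpha_3, alpha_2). So the algebra is type C_5, i.e. sp(10).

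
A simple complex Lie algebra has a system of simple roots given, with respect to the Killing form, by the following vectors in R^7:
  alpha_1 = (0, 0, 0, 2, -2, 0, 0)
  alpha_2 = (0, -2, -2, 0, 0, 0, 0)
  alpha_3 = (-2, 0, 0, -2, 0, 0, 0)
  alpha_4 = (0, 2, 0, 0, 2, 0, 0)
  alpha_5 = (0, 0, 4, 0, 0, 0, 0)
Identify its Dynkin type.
C_5 (sp(10))

Compute the Cartan integers a_ij = 2(alpha_i, alpha_j)/(alpha_j, alpha_j); the resulting 5x5 Cartan matrix is
[[2, 0, -1, -1, 0], [0, 2, 0, -1, -1], [-1, 0, 2, 0, 0], [-1, -1, 0, 2, 0], [0, -2, 0, 0, 2]].
The roots have two lengths (squared-length ratio 2:1); the short ones are alpha_{1,2,3,4}. The associated Dynkin diagram is a chain of 5 nodes with a double edge at one end; the terminal node there is the unique long simple root (C_5), so the type is C_5 (the algebra sp(10)).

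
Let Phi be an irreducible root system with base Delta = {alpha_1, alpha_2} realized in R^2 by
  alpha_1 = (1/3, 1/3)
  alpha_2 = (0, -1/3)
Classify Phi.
Compute the Cartan integers a_ij = 2(alpha_i, alpha_j)/(alpha_j, alpha_j); the resulting 2x2 Cartan matrix is
[[2, -2], [-1, 2]].
The roots have two lengths (squared-length ratio 2:1); the short ones are alpha_{2}. The associated Dynkin diagram is a chain of 2 nodes with a double edge at one end; the terminal node there is the unique short simple root (B_2), so the type is B_2 (the algebra so(5)).

B_2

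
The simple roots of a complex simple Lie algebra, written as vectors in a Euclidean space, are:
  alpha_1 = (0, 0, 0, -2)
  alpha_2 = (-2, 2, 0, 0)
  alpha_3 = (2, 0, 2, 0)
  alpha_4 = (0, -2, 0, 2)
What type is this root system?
Compute the Cartan integers a_ij = 2(alpha_i, alpha_j)/(alpha_j, alpha_j); the resulting 4x4 Cartan matrix is
[[2, 0, 0, -1], [0, 2, -1, -1], [0, -1, 2, 0], [-2, -1, 0, 2]].
The roots have two lengths (squared-length ratio 2:1); the short ones are alpha_{1}. The associated Dynkin diagram is a chain of 4 nodes with a double edge at one end; the terminal node there is the unique short simple root (B_4), so the type is B_4 (the algebra so(9)).

B_4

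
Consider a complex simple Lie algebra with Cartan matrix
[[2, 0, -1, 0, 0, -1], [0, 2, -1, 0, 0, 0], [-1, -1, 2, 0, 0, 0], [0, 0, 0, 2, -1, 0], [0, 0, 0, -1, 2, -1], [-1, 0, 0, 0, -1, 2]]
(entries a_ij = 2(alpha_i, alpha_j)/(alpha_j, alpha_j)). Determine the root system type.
The matrix has rank 6 with 2's on the diagonal. Reading the off-diagonal entries as Dynkin edges (a single edge where a_ij = a_ji = -1; a double or triple edge where a_ij * a_ji = 2 or 3), the diagram is a chain of 6 nodes with single edges (A_6). One simple-root ordering that puts it in standard form is (alpha_4, alpha_5, alpha_6, alpha_1, alpha_3, alpha_2). So the algebra is type A_6, i.e. sl(7).

type A_6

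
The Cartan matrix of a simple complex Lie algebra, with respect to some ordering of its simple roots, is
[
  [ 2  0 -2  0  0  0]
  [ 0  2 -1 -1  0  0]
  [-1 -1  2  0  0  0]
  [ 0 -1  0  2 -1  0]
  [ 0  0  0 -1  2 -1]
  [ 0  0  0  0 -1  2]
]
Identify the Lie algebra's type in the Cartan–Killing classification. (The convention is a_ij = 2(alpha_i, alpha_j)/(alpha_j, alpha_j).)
The matrix has rank 6 with 2's on the diagonal. Reading the off-diagonal entries as Dynkin edges (a single edge where a_ij = a_ji = -1; a double or triple edge where a_ij * a_ji = 2 or 3), the diagram is a chain of 6 nodes with a double edge at one end; the terminal node there is the unique long simple root (C_6). One simple-root ordering that puts it in standard form is (alpha_6, alpha_5, alpha_4, alpha_2, alpha_3, alpha_1). So the algebra is type C_6, i.e. sp(12).

C_6 (sp(12))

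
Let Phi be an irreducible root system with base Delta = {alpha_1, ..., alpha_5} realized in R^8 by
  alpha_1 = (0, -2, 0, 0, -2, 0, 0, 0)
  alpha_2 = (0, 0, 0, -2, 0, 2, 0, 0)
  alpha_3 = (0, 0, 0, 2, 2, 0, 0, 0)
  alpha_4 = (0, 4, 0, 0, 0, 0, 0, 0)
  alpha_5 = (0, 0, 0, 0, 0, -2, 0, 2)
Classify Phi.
C_5

Compute the Cartan integers a_ij = 2(alpha_i, alpha_j)/(alpha_j, alpha_j); the resulting 5x5 Cartan matrix is
[[2, 0, -1, -1, 0], [0, 2, -1, 0, -1], [-1, -1, 2, 0, 0], [-2, 0, 0, 2, 0], [0, -1, 0, 0, 2]].
The roots have two lengths (squared-length ratio 2:1); the short ones are alpha_{1,2,3,5}. The associated Dynkin diagram is a chain of 5 nodes with a double edge at one end; the terminal node there is the unique long simple root (C_5), so the type is C_5 (the algebra sp(10)).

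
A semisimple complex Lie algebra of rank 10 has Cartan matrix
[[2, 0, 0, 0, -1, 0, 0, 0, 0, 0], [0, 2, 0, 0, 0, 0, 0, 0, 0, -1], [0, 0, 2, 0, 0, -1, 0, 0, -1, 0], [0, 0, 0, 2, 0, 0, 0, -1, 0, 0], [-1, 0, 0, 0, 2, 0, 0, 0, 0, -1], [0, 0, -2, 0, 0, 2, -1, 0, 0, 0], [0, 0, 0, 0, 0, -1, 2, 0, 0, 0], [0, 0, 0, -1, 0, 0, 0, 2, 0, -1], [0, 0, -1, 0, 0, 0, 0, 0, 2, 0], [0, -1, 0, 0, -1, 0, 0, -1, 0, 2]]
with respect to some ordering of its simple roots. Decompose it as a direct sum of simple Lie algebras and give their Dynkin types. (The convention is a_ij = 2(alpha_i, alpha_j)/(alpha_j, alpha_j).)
E_6 ⊕ F_4

The diagram associated to this matrix has two connected components: the simple roots {alpha_1, alpha_2, alpha_4, alpha_5, alpha_8, alpha_10} form a chain of 5 nodes with one extra node attached to the third node from one end (E_6), and {alpha_3, alpha_6, alpha_7, alpha_9} form a chain of 4 nodes with a double edge between the middle two (F_4). A semisimple Lie algebra decomposes uniquely as the direct sum of simple ideals, one per connected component of its Dynkin diagram, so g ≅ E_6 ⊕ F_4 (dimension 78 + 52 = 130).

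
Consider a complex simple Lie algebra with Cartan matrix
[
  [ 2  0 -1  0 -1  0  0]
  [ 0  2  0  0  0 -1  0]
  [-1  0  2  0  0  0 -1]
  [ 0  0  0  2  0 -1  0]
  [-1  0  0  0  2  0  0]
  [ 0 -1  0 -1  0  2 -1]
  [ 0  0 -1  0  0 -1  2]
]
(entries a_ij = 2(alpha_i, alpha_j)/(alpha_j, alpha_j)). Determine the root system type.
The matrix has rank 7 with 2's on the diagonal. Reading the off-diagonal entries as Dynkin edges (a single edge where a_ij = a_ji = -1; a double or triple edge where a_ij * a_ji = 2 or 3), the diagram is a chain of 5 nodes with a fork of two nodes at one end (D_7). One simple-root ordering that puts it in standard form is (alpha_5, alpha_1, alpha_3, alpha_7, alpha_6, alpha_2, alpha_4). So the algebra is type D_7, i.e. so(14).

type D_7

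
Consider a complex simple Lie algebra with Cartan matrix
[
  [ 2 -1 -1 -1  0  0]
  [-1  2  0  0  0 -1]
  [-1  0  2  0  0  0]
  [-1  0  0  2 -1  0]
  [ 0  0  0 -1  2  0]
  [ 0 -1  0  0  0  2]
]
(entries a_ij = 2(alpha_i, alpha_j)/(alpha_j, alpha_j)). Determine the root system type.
The matrix has rank 6 with 2's on the diagonal. Reading the off-diagonal entries as Dynkin edges (a single edge where a_ij = a_ji = -1; a double or triple edge where a_ij * a_ji = 2 or 3), the diagram is a chain of 5 nodes with one extra node attached to the third node from one end (E_6). One simple-root ordering that puts it in standard form is (alpha_6, alpha_3, alpha_2, alpha_1, alpha_4, alpha_5). So the algebra is type E_6.

E6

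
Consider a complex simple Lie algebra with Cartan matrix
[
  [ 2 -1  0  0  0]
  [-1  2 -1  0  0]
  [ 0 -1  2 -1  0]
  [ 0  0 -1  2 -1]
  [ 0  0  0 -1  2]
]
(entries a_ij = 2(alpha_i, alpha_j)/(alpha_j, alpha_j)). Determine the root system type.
A_5 (sl(6))

The matrix has rank 5 with 2's on the diagonal. Reading the off-diagonal entries as Dynkin edges (a single edge where a_ij = a_ji = -1; a double or triple edge where a_ij * a_ji = 2 or 3), the diagram is a chain of 5 nodes with single edges (A_5). One simple-root ordering that puts it in standard form is (alpha_1, alpha_2, alpha_3, alpha_4, alpha_5). So the algebra is type A_5, i.e. sl(6).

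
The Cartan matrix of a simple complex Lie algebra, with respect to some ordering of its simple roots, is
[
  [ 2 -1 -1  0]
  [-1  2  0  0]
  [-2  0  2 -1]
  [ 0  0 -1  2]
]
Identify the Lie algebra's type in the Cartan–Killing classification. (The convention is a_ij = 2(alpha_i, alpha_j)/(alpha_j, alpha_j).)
The matrix has rank 4 with 2's on the diagonal. Reading the off-diagonal entries as Dynkin edges (a single edge where a_ij = a_ji = -1; a double or triple edge where a_ij * a_ji = 2 or 3), the diagram is a chain of 4 nodes with a double edge between the middle two (F_4). One simple-root ordering that puts it in standard form is (alpha_4, alpha_3, alpha_1, alpha_2). So the algebra is type F_4.

F_4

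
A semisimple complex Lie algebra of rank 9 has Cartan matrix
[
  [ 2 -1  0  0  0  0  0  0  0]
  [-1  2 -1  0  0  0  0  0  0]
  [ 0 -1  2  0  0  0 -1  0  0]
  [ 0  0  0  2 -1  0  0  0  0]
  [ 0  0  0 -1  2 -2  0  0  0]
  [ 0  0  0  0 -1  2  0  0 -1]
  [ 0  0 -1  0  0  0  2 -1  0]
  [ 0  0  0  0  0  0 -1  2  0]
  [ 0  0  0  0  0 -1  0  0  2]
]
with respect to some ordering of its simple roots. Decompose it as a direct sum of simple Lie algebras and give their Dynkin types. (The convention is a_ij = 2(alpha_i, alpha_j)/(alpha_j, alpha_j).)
The diagram associated to this matrix has two connected components: the simple roots {alpha_1, alpha_2, alpha_3, alpha_7, alpha_8} form a chain of 5 nodes with single edges (A_5), and {alpha_4, alpha_5, alpha_6, alpha_9} form a chain of 4 nodes with a double edge between the middle two (F_4). A semisimple Lie algebra decomposes uniquely as the direct sum of simple ideals, one per connected component of its Dynkin diagram, so g ≅ A_5 ⊕ F_4 (dimension 35 + 52 = 87).

type A_5 + type F_4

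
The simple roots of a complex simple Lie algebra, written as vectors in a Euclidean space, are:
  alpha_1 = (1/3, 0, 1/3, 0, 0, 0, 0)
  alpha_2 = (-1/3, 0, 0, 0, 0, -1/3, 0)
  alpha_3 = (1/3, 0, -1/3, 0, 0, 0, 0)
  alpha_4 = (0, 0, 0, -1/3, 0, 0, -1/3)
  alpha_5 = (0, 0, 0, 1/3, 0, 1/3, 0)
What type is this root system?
D_5

Compute the Cartan integers a_ij = 2(alpha_i, alpha_j)/(alpha_j, alpha_j); the resulting 5x5 Cartan matrix is
[[2, -1, 0, 0, 0], [-1, 2, -1, 0, -1], [0, -1, 2, 0, 0], [0, 0, 0, 2, -1], [0, -1, 0, -1, 2]].
All simple roots have the same length, so the diagram is simply laced. The associated Dynkin diagram is a chain of 3 nodes with a fork of two nodes at one end (D_5), so the type is D_5 (the algebra so(10)).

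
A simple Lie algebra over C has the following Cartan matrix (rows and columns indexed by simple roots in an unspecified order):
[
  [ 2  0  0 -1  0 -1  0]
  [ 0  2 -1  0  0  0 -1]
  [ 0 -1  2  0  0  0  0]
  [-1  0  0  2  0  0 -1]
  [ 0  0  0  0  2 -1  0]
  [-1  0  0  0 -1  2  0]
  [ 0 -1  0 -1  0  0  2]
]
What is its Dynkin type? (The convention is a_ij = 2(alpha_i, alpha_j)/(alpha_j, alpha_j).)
A7

The matrix has rank 7 with 2's on the diagonal. Reading the off-diagonal entries as Dynkin edges (a single edge where a_ij = a_ji = -1; a double or triple edge where a_ij * a_ji = 2 or 3), the diagram is a chain of 7 nodes with single edges (A_7). One simple-root ordering that puts it in standard form is (alpha_5, alpha_6, alpha_1, alpha_4, alpha_7, alpha_2, alpha_3). So the algebra is type A_7, i.e. sl(8).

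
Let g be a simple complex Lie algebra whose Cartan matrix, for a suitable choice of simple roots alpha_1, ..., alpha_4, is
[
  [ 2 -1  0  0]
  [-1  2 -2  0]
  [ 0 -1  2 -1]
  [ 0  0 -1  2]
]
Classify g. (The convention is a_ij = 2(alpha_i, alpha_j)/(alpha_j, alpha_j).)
The matrix has rank 4 with 2's on the diagonal. Reading the off-diagonal entries as Dynkin edges (a single edge where a_ij = a_ji = -1; a double or triple edge where a_ij * a_ji = 2 or 3), the diagram is a chain of 4 nodes with a double edge between the middle two (F_4). One simple-root ordering that puts it in standard form is (alpha_1, alpha_2, alpha_3, alpha_4). So the algebra is type F_4.

F_4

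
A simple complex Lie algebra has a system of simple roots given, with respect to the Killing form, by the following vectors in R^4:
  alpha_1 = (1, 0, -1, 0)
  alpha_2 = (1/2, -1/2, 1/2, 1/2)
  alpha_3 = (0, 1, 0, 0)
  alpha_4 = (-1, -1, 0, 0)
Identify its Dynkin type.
Compute the Cartan integers a_ij = 2(alpha_i, alpha_j)/(alpha_j, alpha_j); the resulting 4x4 Cartan matrix is
[[2, 0, 0, -1], [0, 2, -1, 0], [0, -1, 2, -1], [-1, 0, -2, 2]].
The roots have two lengths (squared-length ratio 2:1); the short ones are alpha_{2,3}. The associated Dynkin diagram is a chain of 4 nodes with a double edge between the middle two (F_4), so the type is F_4.

F_4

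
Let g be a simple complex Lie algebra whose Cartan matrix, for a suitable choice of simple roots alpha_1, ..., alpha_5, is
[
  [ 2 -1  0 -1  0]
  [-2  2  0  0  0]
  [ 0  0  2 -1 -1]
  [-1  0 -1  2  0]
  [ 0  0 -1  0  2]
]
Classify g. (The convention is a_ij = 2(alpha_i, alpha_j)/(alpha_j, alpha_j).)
C5

The matrix has rank 5 with 2's on the diagonal. Reading the off-diagonal entries as Dynkin edges (a single edge where a_ij = a_ji = -1; a double or triple edge where a_ij * a_ji = 2 or 3), the diagram is a chain of 5 nodes with a double edge at one end; the terminal node there is the unique long simple root (C_5). One simple-root ordering that puts it in standard form is (alpha_5, alpha_3, alpha_4, alpha_1, alpha_2). So the algebra is type C_5, i.e. sp(10).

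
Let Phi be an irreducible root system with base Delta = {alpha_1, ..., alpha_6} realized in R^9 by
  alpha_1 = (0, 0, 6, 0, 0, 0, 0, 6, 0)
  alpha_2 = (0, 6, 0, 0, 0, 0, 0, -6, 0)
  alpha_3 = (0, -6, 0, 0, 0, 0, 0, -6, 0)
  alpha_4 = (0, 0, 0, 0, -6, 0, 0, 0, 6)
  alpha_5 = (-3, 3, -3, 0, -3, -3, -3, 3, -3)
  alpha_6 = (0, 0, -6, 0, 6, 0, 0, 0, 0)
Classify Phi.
type E_6

Compute the Cartan integers a_ij = 2(alpha_i, alpha_j)/(alpha_j, alpha_j); the resulting 6x6 Cartan matrix is
[[2, -1, -1, 0, 0, -1], [-1, 2, 0, 0, 0, 0], [-1, 0, 2, 0, -1, 0], [0, 0, 0, 2, 0, -1], [0, 0, -1, 0, 2, 0], [-1, 0, 0, -1, 0, 2]].
All simple roots have the same length, so the diagram is simply laced. The associated Dynkin diagram is a chain of 5 nodes with one extra node attached to the third node from one end (E_6), so the type is E_6.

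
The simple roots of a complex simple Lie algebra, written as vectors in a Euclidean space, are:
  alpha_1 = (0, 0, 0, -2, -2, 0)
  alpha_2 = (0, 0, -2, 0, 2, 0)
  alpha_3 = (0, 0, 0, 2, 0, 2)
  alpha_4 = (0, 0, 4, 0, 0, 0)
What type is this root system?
Compute the Cartan integers a_ij = 2(alpha_i, alpha_j)/(alpha_j, alpha_j); the resulting 4x4 Cartan matrix is
[[2, -1, -1, 0], [-1, 2, 0, -1], [-1, 0, 2, 0], [0, -2, 0, 2]].
The roots have two lengths (squared-length ratio 2:1); the short ones are alpha_{1,2,3}. The associated Dynkin diagram is a chain of 4 nodes with a double edge at one end; the terminal node there is the unique long simple root (C_4), so the type is C_4 (the algebra sp(8)).

type C_4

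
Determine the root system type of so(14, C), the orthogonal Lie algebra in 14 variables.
This is so(14) with 14 even, which has dimension 14(14-1)/2 = 91 and rank 14/2 = 7. In the classification of classical Lie algebras, the orthogonal algebra so(2n) in an even number of variables has type D_n; here n = 7, so the Dynkin diagram is a chain of 5 nodes with a fork of two nodes at one end (D_7). Hence the type is D_7.

type D_7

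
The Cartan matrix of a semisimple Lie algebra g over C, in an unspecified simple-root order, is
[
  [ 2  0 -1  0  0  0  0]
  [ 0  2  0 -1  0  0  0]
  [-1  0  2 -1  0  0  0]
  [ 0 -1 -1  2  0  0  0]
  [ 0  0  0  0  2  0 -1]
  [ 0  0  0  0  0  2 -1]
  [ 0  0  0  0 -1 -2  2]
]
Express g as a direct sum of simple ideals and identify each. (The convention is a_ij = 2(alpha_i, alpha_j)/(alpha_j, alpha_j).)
A_4 + B_3

The diagram associated to this matrix has two connected components: the simple roots {alpha_1, alpha_2, alpha_3, alpha_4} form a chain of 4 nodes with single edges (A_4), and {alpha_5, alpha_6, alpha_7} form a chain of 3 nodes with a double edge at one end; the terminal node there is the unique short simple root (B_3). A semisimple Lie algebra decomposes uniquely as the direct sum of simple ideals, one per connected component of its Dynkin diagram, so g ≅ A_4 ⊕ B_3 (dimension 24 + 21 = 45).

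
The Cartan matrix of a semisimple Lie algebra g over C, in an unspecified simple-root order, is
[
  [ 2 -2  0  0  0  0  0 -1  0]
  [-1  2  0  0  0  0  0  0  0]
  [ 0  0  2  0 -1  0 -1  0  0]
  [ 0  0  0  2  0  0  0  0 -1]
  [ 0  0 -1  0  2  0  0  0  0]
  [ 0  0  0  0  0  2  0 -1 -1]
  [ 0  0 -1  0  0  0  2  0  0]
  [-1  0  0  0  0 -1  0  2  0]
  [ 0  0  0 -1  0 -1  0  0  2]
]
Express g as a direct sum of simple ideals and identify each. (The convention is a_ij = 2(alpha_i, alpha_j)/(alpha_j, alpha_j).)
The diagram associated to this matrix has two connected components: the simple roots {alpha_3, alpha_5, alpha_7} form a chain of 3 nodes with single edges (A_3), and {alpha_1, alpha_2, alpha_4, alpha_6, alpha_8, alpha_9} form a chain of 6 nodes with a double edge at one end; the terminal node there is the unique short simple root (B_6). A semisimple Lie algebra decomposes uniquely as the direct sum of simple ideals, one per connected component of its Dynkin diagram, so g ≅ A_3 ⊕ B_6 (dimension 15 + 78 = 93).

type A_3 ⊕ type B_6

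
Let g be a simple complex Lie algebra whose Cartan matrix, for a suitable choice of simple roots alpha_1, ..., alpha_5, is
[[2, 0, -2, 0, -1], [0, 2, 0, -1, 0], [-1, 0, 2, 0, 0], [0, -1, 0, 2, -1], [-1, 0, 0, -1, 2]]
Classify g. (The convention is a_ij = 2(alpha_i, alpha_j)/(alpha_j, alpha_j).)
The matrix has rank 5 with 2's on the diagonal. Reading the off-diagonal entries as Dynkin edges (a single edge where a_ij = a_ji = -1; a double or triple edge where a_ij * a_ji = 2 or 3), the diagram is a chain of 5 nodes with a double edge at one end; the terminal node there is the unique short simple root (B_5). One simple-root ordering that puts it in standard form is (alpha_2, alpha_4, alpha_5, alpha_1, alpha_3). So the algebra is type B_5, i.e. so(11).

B_5 (so(11))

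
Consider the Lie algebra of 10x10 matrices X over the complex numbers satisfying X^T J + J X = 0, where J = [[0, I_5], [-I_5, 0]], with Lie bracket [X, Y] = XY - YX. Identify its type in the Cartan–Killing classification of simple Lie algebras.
This is sp(10), which has dimension 10(10+1)/2 = 55 and rank 10/2 = 5. In the classification of classical Lie algebras, the symplectic algebra sp(2n) has type C_n; here n = 5, so the Dynkin diagram is a chain of 5 nodes with a double edge at one end; the terminal node there is the unique long simple root (C_5). Hence the type is C_5.

type C_5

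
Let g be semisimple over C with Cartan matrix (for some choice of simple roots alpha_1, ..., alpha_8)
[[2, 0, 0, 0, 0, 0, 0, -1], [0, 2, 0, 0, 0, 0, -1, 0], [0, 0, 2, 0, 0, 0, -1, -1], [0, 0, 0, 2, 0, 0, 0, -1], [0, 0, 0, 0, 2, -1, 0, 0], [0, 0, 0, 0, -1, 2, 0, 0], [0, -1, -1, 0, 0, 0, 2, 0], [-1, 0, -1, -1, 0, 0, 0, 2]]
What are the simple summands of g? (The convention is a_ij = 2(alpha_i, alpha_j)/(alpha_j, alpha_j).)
A2 ⊕ D6

The diagram associated to this matrix has two connected components: the simple roots {alpha_5, alpha_6} form a chain of 2 nodes with single edges (A_2), and {alpha_1, alpha_2, alpha_3, alpha_4, alpha_7, alpha_8} form a chain of 4 nodes with a fork of two nodes at one end (D_6). A semisimple Lie algebra decomposes uniquely as the direct sum of simple ideals, one per connected component of its Dynkin diagram, so g ≅ A_2 ⊕ D_6 (dimension 8 + 66 = 74).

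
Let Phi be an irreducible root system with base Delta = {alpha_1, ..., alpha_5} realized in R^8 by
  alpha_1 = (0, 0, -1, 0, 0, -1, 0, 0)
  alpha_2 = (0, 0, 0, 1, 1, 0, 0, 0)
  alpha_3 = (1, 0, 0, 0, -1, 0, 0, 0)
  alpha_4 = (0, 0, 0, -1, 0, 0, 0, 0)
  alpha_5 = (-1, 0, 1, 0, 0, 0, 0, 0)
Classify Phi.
type B_5

Compute the Cartan integers a_ij = 2(alpha_i, alpha_j)/(alpha_j, alpha_j); the resulting 5x5 Cartan matrix is
[[2, 0, 0, 0, -1], [0, 2, -1, -2, 0], [0, -1, 2, 0, -1], [0, -1, 0, 2, 0], [-1, 0, -1, 0, 2]].
The roots have two lengths (squared-length ratio 2:1); the short ones are alpha_{4}. The associated Dynkin diagram is a chain of 5 nodes with a double edge at one end; the terminal node there is the unique short simple root (B_5), so the type is B_5 (the algebra so(11)).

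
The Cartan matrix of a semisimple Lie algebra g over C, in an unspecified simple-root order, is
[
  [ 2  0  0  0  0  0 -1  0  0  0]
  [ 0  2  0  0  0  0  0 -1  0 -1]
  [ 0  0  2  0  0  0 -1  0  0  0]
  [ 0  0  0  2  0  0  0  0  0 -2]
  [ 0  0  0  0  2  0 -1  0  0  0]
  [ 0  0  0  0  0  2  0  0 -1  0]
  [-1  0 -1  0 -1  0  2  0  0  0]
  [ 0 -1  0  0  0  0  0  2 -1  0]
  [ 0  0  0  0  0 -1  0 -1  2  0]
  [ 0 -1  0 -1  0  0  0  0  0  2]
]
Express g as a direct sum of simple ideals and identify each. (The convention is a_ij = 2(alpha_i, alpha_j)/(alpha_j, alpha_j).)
C_6 + D_4

The diagram associated to this matrix has two connected components: the simple roots {alpha_2, alpha_4, alpha_6, alpha_8, alpha_9, alpha_10} form a chain of 6 nodes with a double edge at one end; the terminal node there is the unique long simple root (C_6), and {alpha_1, alpha_3, alpha_5, alpha_7} form a chain of 2 nodes with a fork of two nodes at one end (D_4). A semisimple Lie algebra decomposes uniquely as the direct sum of simple ideals, one per connected component of its Dynkin diagram, so g ≅ C_6 ⊕ D_4 (dimension 78 + 28 = 106).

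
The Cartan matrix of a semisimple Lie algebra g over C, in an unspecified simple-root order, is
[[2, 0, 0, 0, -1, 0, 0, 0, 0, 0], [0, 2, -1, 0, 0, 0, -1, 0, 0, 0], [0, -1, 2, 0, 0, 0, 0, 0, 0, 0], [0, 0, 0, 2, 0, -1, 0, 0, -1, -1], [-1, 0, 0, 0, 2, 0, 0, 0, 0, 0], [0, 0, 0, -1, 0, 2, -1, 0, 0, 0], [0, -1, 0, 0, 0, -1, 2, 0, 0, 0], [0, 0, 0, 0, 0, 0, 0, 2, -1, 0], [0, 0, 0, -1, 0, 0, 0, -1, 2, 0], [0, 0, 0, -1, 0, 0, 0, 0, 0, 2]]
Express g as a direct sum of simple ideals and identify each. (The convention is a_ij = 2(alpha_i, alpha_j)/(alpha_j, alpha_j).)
The diagram associated to this matrix has two connected components: the simple roots {alpha_1, alpha_5} form a chain of 2 nodes with single edges (A_2), and {alpha_2, alpha_3, alpha_4, alpha_6, alpha_7, alpha_8, alpha_9, alpha_10} form a chain of 7 nodes with one extra node attached to the third node from one end (E_8). A semisimple Lie algebra decomposes uniquely as the direct sum of simple ideals, one per connected component of its Dynkin diagram, so g ≅ A_2 ⊕ E_8 (dimension 8 + 248 = 256).

A2 + E8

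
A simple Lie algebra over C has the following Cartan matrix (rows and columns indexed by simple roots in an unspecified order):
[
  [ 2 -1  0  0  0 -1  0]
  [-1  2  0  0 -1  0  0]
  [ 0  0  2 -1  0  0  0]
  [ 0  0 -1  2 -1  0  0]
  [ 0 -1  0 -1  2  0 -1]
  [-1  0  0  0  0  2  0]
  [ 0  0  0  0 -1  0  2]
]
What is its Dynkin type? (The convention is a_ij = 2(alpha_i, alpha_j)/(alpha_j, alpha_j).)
The matrix has rank 7 with 2's on the diagonal. Reading the off-diagonal entries as Dynkin edges (a single edge where a_ij = a_ji = -1; a double or triple edge where a_ij * a_ji = 2 or 3), the diagram is a chain of 6 nodes with one extra node attached to the third node from one end (E_7). One simple-root ordering that puts it in standard form is (alpha_3, alpha_7, alpha_4, alpha_5, alpha_2, alpha_1, alpha_6). So the algebra is type E_7.

E_7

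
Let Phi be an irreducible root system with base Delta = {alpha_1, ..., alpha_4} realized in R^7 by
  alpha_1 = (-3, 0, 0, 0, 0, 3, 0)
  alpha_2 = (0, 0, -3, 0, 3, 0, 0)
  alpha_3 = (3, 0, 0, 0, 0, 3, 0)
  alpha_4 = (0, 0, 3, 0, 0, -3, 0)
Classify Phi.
D_4 (so(8))

Compute the Cartan integers a_ij = 2(alpha_i, alpha_j)/(alpha_j, alpha_j); the resulting 4x4 Cartan matrix is
[[2, 0, 0, -1], [0, 2, 0, -1], [0, 0, 2, -1], [-1, -1, -1, 2]].
All simple roots have the same length, so the diagram is simply laced. The associated Dynkin diagram is a chain of 2 nodes with a fork of two nodes at one end (D_4), so the type is D_4 (the algebra so(8)).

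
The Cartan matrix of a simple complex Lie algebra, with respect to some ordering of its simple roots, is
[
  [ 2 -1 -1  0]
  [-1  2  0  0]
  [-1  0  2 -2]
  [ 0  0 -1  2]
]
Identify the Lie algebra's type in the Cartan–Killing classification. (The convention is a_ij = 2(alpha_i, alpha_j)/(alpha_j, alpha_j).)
type B_4

The matrix has rank 4 with 2's on the diagonal. Reading the off-diagonal entries as Dynkin edges (a single edge where a_ij = a_ji = -1; a double or triple edge where a_ij * a_ji = 2 or 3), the diagram is a chain of 4 nodes with a double edge at one end; the terminal node there is the unique short simple root (B_4). One simple-root ordering that puts it in standard form is (alpha_2, alpha_1, alpha_3, alpha_4). So the algebra is type B_4, i.e. so(9).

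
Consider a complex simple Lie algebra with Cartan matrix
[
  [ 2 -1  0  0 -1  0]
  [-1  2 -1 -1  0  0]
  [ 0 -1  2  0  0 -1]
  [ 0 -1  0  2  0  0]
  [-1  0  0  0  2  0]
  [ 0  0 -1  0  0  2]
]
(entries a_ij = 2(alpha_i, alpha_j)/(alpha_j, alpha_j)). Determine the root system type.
E_6

The matrix has rank 6 with 2's on the diagonal. Reading the off-diagonal entries as Dynkin edges (a single edge where a_ij = a_ji = -1; a double or triple edge where a_ij * a_ji = 2 or 3), the diagram is a chain of 5 nodes with one extra node attached to the third node from one end (E_6). One simple-root ordering that puts it in standard form is (alpha_5, alpha_4, alpha_1, alpha_2, alpha_3, alpha_6). So the algebra is type E_6.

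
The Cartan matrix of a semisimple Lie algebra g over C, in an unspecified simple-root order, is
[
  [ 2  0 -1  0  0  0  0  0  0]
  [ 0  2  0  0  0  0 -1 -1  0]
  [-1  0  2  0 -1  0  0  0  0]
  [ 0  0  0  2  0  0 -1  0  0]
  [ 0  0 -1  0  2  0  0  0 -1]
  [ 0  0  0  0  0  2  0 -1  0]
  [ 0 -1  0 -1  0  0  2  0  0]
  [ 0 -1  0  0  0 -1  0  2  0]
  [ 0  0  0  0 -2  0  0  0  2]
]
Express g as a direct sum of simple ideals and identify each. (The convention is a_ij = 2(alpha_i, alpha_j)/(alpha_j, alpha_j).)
A_5 (sl(6)) + C_4 (sp(8))

The diagram associated to this matrix has two connected components: the simple roots {alpha_2, alpha_4, alpha_6, alpha_7, alpha_8} form a chain of 5 nodes with single edges (A_5), and {alpha_1, alpha_3, alpha_5, alpha_9} form a chain of 4 nodes with a double edge at one end; the terminal node there is the unique long simple root (C_4). A semisimple Lie algebra decomposes uniquely as the direct sum of simple ideals, one per connected component of its Dynkin diagram, so g ≅ A_5 ⊕ C_4 (dimension 35 + 36 = 71).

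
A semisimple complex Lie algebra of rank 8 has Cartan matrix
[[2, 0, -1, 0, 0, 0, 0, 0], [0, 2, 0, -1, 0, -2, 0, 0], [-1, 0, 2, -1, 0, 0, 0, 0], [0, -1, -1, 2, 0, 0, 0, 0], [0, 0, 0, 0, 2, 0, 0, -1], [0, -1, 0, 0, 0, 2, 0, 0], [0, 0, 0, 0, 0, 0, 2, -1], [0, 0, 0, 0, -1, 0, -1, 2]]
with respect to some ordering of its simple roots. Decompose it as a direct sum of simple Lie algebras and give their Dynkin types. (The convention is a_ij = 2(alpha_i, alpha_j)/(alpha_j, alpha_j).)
The diagram associated to this matrix has two connected components: the simple roots {alpha_5, alpha_7, alpha_8} form a chain of 3 nodes with single edges (A_3), and {alpha_1, alpha_2, alpha_3, alpha_4, alpha_6} form a chain of 5 nodes with a double edge at one end; the terminal node there is the unique short simple root (B_5). A semisimple Lie algebra decomposes uniquely as the direct sum of simple ideals, one per connected component of its Dynkin diagram, so g ≅ A_3 ⊕ B_5 (dimension 15 + 55 = 70).

A_3 (sl(4)) + B_5 (so(11))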